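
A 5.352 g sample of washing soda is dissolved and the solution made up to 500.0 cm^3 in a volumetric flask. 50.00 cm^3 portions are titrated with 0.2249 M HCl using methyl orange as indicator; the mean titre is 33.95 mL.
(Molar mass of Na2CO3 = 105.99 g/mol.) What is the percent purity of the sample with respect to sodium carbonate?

Na2CO3 + 2 HCl → 2 NaCl + H2O + CO2
n(HCl) per titration = 0.03395 × 0.2249 = 7.635 × 10^-3 mol
From the 1:2 ratio, n(Na2CO3) in each aliquot = 1/2 × 7.635 × 10^-3 = 3.818 × 10^-3 mol
n(Na2CO3) in the whole flask = 3.818 × 10^-3 × 500.0/50.00 = 0.03818 mol
mass of Na2CO3 = 0.03818 × 105.99 = 4.046 g
% Na2CO3 = 4.046 / 5.352 × 100 = 75.60 %

75.60 %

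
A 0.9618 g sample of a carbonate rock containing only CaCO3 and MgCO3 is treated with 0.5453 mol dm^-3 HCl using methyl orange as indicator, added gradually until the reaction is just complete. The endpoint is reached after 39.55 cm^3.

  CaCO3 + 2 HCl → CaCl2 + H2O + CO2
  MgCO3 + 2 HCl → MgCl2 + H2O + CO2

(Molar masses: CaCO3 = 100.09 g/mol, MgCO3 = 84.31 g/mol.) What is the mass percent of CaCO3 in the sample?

n(HCl) = 0.03955 × 0.5453 = 0.02157 mol
Let x = n(CaCO3), y = n(MgCO3).
Titrant: 2x + 2y = 0.02157;  mass: 100.09x + 84.31y = 0.9618
Solving, x = 3.337 × 10^-3 mol, y = 7.446 × 10^-3 mol
mass of CaCO3 = 3.337 × 10^-3 × 100.09 = 0.3340 g
% CaCO3 = 0.3340 / 0.9618 × 100 = 34.73 %

34.73 %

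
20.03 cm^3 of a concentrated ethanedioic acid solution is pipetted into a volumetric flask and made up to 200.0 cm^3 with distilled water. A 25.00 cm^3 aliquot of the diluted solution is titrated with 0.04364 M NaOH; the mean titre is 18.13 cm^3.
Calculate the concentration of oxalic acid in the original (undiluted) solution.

H2C2O4 + 2 NaOH → Na2C2O4 + 2 H2O
n(NaOH) = 0.01813 × 0.04364 = 7.912 × 10^-4 mol
From the 1:2 ratio, n(H2C2O4) in the aliquot = 1/2 × 7.912 × 10^-4 = 3.956 × 10^-4 mol
[H2C2O4]_dilute = 3.956 × 10^-4 / 0.02500 = 0.01582 mol/L
Dilution factor = 200.0 / 20.03 = 9.985
[H2C2O4]_stock = 0.01582 × 9.985 = 0.1580 mol/L

0.1580 M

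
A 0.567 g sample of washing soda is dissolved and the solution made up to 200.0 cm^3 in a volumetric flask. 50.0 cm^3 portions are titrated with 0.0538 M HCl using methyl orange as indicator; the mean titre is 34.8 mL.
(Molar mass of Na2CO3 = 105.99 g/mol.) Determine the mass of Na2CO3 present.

0.397 g

Na2CO3 + 2 HCl → 2 NaCl + H2O + CO2
n(HCl) per titration = 0.0348 × 0.0538 = 1.87 × 10^-3 mol
From the 1:2 ratio, n(Na2CO3) in each aliquot = 1/2 × 1.87 × 10^-3 = 9.36 × 10^-4 mol
n(Na2CO3) in the whole flask = 9.36 × 10^-4 × 200.0/50.0 = 3.74 × 10^-3 mol
mass of Na2CO3 = 3.74 × 10^-3 × 105.99 = 0.397 g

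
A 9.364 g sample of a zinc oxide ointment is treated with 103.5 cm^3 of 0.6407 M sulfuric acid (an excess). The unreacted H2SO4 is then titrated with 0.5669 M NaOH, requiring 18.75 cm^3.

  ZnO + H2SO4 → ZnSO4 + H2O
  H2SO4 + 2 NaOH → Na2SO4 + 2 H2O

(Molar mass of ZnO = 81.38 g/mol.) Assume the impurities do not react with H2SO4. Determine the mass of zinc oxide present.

4.964 g

n(H2SO4) added = 0.1035 × 0.6407 = 0.06631 mol
n(NaOH) used in back-titration = 0.01875 × 0.5669 = 0.01063 mol
From the 1:2 ratio, n(H2SO4) left over = 1/2 × 0.01063 = 5.315 × 10^-3 mol
n(H2SO4) consumed by analyte = 0.06631 − 5.315 × 10^-3 = 0.06100 mol
n(ZnO) = 0.06100 mol (1:1 ratio)
mass of ZnO = 0.06100 × 81.38 = 4.964 g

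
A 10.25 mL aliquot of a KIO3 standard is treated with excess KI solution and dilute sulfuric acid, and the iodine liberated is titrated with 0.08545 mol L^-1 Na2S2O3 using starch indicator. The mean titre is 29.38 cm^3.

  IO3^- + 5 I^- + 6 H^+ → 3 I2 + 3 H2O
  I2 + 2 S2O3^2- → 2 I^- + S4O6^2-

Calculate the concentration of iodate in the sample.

n(S2O3^2-) = 0.02938 × 0.08545 = 2.511 × 10^-3 mol
n(I2) = n(S2O3^2-)/2 = 1.255 × 10^-3 mol
From the 1:3 ratio, n(IO3^-) in the aliquot = 1/3 × 1.255 × 10^-3 = 4.184 × 10^-4 mol
[IO3^-] = 4.184 × 10^-4 / 0.01025 = 0.04082 mol/L

0.04082 mol/L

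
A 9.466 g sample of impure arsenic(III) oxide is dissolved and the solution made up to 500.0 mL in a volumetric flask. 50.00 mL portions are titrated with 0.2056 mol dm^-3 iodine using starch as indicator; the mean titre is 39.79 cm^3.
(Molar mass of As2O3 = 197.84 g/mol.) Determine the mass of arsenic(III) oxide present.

As2O3 + 2 I2 + 2 H2O → As2O5 + 4 HI
n(I2) per titration = 0.03979 × 0.2056 = 8.181 × 10^-3 mol
From the 1:2 ratio, n(As2O3) in each aliquot = 1/2 × 8.181 × 10^-3 = 4.090 × 10^-3 mol
n(As2O3) in the whole flask = 4.090 × 10^-3 × 500.0/50.00 = 0.04090 mol
mass of As2O3 = 0.04090 × 197.84 = 8.092 g

8.092 g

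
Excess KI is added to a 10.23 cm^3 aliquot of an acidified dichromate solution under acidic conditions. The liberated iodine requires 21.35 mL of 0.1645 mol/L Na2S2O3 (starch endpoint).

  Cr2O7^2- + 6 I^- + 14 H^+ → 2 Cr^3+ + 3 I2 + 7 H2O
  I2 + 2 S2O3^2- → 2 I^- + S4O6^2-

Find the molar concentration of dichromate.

n(S2O3^2-) = 0.02135 × 0.1645 = 3.512 × 10^-3 mol
n(I2) = n(S2O3^2-)/2 = 1.756 × 10^-3 mol
From the 1:3 ratio, n(Cr2O7^2-) in the aliquot = 1/3 × 1.756 × 10^-3 = 5.853 × 10^-4 mol
[Cr2O7^2-] = 5.853 × 10^-4 / 0.01023 = 0.05722 mol/L

0.05722 mol/L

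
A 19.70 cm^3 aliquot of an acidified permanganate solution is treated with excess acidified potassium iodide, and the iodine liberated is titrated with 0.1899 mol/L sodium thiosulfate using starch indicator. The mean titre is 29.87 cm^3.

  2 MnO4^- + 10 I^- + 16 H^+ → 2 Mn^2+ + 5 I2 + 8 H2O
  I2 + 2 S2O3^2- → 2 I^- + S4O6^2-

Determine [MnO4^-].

0.05759 mol/L

n(S2O3^2-) = 0.02987 × 0.1899 = 5.672 × 10^-3 mol
n(I2) = n(S2O3^2-)/2 = 2.836 × 10^-3 mol
From the 2:5 ratio, n(MnO4^-) in the aliquot = 2/5 × 2.836 × 10^-3 = 1.134 × 10^-3 mol
[MnO4^-] = 1.134 × 10^-3 / 0.01970 = 0.05759 mol/L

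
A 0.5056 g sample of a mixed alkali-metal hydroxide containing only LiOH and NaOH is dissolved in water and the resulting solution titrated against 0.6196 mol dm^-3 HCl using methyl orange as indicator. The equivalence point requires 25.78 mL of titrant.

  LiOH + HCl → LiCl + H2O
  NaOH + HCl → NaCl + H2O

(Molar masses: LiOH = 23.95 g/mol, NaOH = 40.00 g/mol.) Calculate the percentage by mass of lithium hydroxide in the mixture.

n(HCl) = 0.02578 × 0.6196 = 0.01597 mol
Let x = n(LiOH), y = n(NaOH).
Titrant: 1x + 1y = 0.01597;  mass: 23.95x + 40.00y = 0.5056
Solving, x = 8.307 × 10^-3 mol, y = 7.666 × 10^-3 mol
mass of LiOH = 8.307 × 10^-3 × 23.95 = 0.1990 g
% LiOH = 0.1990 / 0.5056 × 100 = 39.35 %

39.35 %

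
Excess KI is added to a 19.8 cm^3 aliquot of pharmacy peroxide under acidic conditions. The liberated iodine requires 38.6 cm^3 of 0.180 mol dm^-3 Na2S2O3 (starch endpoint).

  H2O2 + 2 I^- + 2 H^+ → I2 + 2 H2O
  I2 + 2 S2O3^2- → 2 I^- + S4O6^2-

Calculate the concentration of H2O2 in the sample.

n(S2O3^2-) = 0.0386 × 0.180 = 6.95 × 10^-3 mol
n(I2) = n(S2O3^2-)/2 = 3.47 × 10^-3 mol
n(H2O2) in the aliquot = 3.47 × 10^-3 mol (1:1 ratio)
[H2O2] = 3.47 × 10^-3 / 0.0198 = 0.175 mol/L

0.175 mol/L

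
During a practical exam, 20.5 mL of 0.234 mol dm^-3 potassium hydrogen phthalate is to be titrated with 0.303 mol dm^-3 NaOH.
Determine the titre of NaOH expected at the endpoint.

15.8 mL

KHC8H4O4 + NaOH → KNaC8H4O4 + H2O
n(KHC8H4O4) = 0.0205 L × 0.234 mol/L = 4.80 × 10^-3 mol
n(NaOH) = 4.80 × 10^-3 mol (1:1 stoichiometry)
V(NaOH) = 4.80 × 10^-3 mol / 0.303 mol/L = 0.0158 L = 15.8 mL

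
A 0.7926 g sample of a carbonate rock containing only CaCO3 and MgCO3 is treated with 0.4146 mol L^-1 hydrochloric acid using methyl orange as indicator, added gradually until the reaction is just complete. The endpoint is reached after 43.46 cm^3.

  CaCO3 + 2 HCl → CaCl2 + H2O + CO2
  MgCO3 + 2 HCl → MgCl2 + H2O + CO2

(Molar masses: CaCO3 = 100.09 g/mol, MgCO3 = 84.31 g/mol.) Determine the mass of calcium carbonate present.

0.2095 g

n(HCl) = 0.04346 × 0.4146 = 0.01802 mol
Let x = n(CaCO3), y = n(MgCO3).
Titrant: 2x + 2y = 0.01802;  mass: 100.09x + 84.31y = 0.7926
Solving, x = 2.093 × 10^-3 mol, y = 6.916 × 10^-3 mol
mass of CaCO3 = 2.093 × 10^-3 × 100.09 = 0.2095 g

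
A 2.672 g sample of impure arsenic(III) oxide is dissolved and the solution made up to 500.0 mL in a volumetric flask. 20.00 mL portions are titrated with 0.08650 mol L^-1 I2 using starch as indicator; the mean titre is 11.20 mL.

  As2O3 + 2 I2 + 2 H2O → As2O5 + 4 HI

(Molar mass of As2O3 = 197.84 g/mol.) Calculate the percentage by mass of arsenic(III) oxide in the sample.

89.66 %

n(I2) per titration = 0.01120 × 0.08650 = 9.688 × 10^-4 mol
From the 1:2 ratio, n(As2O3) in each aliquot = 1/2 × 9.688 × 10^-4 = 4.844 × 10^-4 mol
n(As2O3) in the whole flask = 4.844 × 10^-4 × 500.0/20.00 = 0.01211 mol
mass of As2O3 = 0.01211 × 197.84 = 2.396 g
% As2O3 = 2.396 / 2.672 × 100 = 89.66 %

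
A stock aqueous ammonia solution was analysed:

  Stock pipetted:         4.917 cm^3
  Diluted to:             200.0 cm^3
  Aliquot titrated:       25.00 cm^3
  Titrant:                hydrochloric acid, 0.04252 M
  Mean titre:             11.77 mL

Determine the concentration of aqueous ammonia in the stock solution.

NH3 + HCl → NH4Cl
n(HCl) = 0.01177 × 0.04252 = 5.005 × 10^-4 mol
n(NH3) in the aliquot = 5.005 × 10^-4 mol (1:1 ratio)
[NH3]_dilute = 5.005 × 10^-4 / 0.02500 = 0.02002 mol/L
Dilution factor = 200.0 / 4.917 = 40.68
[NH3]_stock = 0.02002 × 40.68 = 0.8143 mol/L

0.8143 M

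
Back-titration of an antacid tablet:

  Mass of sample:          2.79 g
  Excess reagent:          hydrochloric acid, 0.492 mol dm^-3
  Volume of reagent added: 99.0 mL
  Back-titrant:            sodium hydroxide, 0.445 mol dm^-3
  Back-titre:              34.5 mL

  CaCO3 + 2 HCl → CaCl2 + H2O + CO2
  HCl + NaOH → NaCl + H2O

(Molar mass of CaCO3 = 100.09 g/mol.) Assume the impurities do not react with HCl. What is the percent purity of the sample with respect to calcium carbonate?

59.8 %

n(HCl) added = 0.0990 × 0.492 = 0.0487 mol
n(NaOH) used in back-titration = 0.0345 × 0.445 = 0.0154 mol
n(HCl) left over = 0.0154 mol (1:1 ratio)
n(HCl) consumed by analyte = 0.0487 − 0.0154 = 0.0334 mol
From the 1:2 ratio, n(CaCO3) = 1/2 × 0.0334 = 0.0167 mol
mass of CaCO3 = 0.0167 × 100.09 = 1.67 g
% CaCO3 = 1.67 / 2.79 × 100 = 59.8 %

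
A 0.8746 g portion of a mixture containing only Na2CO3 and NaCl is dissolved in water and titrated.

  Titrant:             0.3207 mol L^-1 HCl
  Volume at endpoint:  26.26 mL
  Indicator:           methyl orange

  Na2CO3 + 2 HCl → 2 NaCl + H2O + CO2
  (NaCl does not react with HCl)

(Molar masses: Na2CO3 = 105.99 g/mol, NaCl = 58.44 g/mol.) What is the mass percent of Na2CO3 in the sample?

n(HCl) = 0.02626 × 0.3207 = 8.422 × 10^-3 mol
Let x = n(Na2CO3), y = n(NaCl).
Titrant: 2x = 8.422 × 10^-3;  mass: 105.99x + 58.44y = 0.8746
Solving, x = 4.211 × 10^-3 mol, y = 7.329 × 10^-3 mol
mass of Na2CO3 = 4.211 × 10^-3 × 105.99 = 0.4463 g
% Na2CO3 = 0.4463 / 0.8746 × 100 = 51.03 %

51.03 %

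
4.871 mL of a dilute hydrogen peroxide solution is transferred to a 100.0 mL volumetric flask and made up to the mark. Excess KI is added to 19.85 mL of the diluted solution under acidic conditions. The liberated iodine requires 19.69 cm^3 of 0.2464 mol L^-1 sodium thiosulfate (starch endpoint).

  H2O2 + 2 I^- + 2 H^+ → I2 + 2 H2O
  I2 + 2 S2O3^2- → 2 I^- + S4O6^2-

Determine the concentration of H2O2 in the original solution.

2.509 mol/L

n(S2O3^2-) = 0.01969 × 0.2464 = 4.852 × 10^-3 mol
n(I2) = n(S2O3^2-)/2 = 2.426 × 10^-3 mol
n(H2O2) in the aliquot = 2.426 × 10^-3 mol (1:1 ratio)
[H2O2]_dilute = 2.426 × 10^-3 / 0.01985 = 0.1222 mol/L
[H2O2]_original = 0.1222 × 100.0/4.871 = 2.509 mol/L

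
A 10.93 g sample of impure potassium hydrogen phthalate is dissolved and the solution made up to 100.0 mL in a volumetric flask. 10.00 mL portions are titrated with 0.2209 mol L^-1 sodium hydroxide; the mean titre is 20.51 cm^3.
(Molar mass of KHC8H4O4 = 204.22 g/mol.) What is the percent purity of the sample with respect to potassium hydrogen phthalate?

84.65 %

KHC8H4O4 + NaOH → KNaC8H4O4 + H2O
n(NaOH) per titration = 0.02051 × 0.2209 = 4.531 × 10^-3 mol
n(KHC8H4O4) in each aliquot = 4.531 × 10^-3 mol (1:1 ratio)
n(KHC8H4O4) in the whole flask = 4.531 × 10^-3 × 100.0/10.00 = 0.04531 mol
mass of KHC8H4O4 = 0.04531 × 204.22 = 9.253 g
% KHC8H4O4 = 9.253 / 10.93 × 100 = 84.65 %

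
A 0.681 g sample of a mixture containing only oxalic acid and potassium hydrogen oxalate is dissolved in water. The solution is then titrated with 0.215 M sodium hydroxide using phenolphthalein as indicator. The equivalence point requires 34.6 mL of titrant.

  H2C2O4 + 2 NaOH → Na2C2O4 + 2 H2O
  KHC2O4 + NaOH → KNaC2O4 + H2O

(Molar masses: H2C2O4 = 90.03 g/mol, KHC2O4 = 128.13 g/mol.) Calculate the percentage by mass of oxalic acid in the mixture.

21.6 %

n(NaOH) = 0.0346 × 0.215 = 7.44 × 10^-3 mol
Let x = n(H2C2O4), y = n(KHC2O4).
Titrant: 2x + 1y = 7.44 × 10^-3;  mass: 90.03x + 128.13y = 0.681
Solving, x = 1.64 × 10^-3 mol, y = 4.16 × 10^-3 mol
mass of H2C2O4 = 1.64 × 10^-3 × 90.03 = 0.147 g
% H2C2O4 = 0.147 / 0.681 × 100 = 21.6 %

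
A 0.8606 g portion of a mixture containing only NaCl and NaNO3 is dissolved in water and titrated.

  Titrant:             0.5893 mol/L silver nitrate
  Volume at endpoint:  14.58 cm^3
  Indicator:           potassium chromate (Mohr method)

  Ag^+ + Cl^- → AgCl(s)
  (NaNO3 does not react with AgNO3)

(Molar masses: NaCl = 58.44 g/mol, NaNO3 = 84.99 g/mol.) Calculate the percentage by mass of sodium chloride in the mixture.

n(AgNO3) = 0.01458 × 0.5893 = 8.592 × 10^-3 mol
Let x = n(NaCl), y = n(NaNO3).
Titrant: 1x = 8.592 × 10^-3;  mass: 58.44x + 84.99y = 0.8606
Solving, x = 8.592 × 10^-3 mol, y = 4.218 × 10^-3 mol
mass of NaCl = 8.592 × 10^-3 × 58.44 = 0.5021 g
% NaCl = 0.5021 / 0.8606 × 100 = 58.34 %

58.34 %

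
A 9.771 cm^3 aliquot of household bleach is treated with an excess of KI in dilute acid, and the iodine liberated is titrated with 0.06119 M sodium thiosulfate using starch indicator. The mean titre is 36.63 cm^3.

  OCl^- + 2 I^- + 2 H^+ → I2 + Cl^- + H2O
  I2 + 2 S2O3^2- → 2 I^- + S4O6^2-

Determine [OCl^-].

n(S2O3^2-) = 0.03663 × 0.06119 = 2.241 × 10^-3 mol
n(I2) = n(S2O3^2-)/2 = 1.121 × 10^-3 mol
n(OCl^-) in the aliquot = 1.121 × 10^-3 mol (1:1 ratio)
[OCl^-] = 1.121 × 10^-3 / 0.009771 = 0.1147 mol/L

0.1147 M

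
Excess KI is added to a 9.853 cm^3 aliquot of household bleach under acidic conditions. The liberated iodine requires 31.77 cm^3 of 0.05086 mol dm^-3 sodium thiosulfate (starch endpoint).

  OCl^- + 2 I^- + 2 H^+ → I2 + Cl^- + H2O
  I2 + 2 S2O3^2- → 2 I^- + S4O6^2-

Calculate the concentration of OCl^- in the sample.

0.08200 mol/L

n(S2O3^2-) = 0.03177 × 0.05086 = 1.616 × 10^-3 mol
n(I2) = n(S2O3^2-)/2 = 8.079 × 10^-4 mol
n(OCl^-) in the aliquot = 8.079 × 10^-4 mol (1:1 ratio)
[OCl^-] = 8.079 × 10^-4 / 0.009853 = 0.08200 mol/L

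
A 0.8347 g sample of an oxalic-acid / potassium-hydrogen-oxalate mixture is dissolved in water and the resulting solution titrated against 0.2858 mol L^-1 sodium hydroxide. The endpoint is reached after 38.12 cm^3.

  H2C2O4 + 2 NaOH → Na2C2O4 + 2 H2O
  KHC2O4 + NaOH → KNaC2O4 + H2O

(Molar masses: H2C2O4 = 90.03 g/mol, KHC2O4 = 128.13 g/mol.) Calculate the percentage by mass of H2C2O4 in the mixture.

n(NaOH) = 0.03812 × 0.2858 = 0.01089 mol
Let x = n(H2C2O4), y = n(KHC2O4).
Titrant: 2x + 1y = 0.01089;  mass: 90.03x + 128.13y = 0.8347
Solving, x = 3.376 × 10^-3 mol, y = 4.142 × 10^-3 mol
mass of H2C2O4 = 3.376 × 10^-3 × 90.03 = 0.3040 g
% H2C2O4 = 0.3040 / 0.8347 × 100 = 36.42 %

36.42 %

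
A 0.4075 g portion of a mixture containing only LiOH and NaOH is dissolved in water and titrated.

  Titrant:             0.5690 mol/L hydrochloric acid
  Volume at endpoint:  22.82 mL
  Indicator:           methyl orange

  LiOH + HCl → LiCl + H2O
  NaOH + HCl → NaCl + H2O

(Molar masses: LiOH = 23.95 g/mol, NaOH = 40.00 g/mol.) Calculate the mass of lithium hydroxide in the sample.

n(HCl) = 0.02282 × 0.5690 = 0.01298 mol
Let x = n(LiOH), y = n(NaOH).
Titrant: 1x + 1y = 0.01298;  mass: 23.95x + 40.00y = 0.4075
Solving, x = 6.971 × 10^-3 mol, y = 6.014 × 10^-3 mol
mass of LiOH = 6.971 × 10^-3 × 23.95 = 0.1670 g

0.1670 g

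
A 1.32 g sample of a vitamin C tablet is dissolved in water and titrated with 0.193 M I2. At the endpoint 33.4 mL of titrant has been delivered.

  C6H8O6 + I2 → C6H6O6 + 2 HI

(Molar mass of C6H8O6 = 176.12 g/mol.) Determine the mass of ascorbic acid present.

1.14 g

n(I2) = 0.0334 L × 0.193 mol/L = 6.45 × 10^-3 mol
n(C6H8O6) = 6.45 × 10^-3 mol (1:1 ratio)
mass of C6H8O6 = 6.45 × 10^-3 × 176.12 g/mol = 1.14 g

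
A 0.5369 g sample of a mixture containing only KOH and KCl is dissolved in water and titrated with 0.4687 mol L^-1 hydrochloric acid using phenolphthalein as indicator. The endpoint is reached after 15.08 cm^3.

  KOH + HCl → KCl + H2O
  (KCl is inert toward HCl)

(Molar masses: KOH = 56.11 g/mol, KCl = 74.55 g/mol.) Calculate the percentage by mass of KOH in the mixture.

n(HCl) = 0.01508 × 0.4687 = 7.068 × 10^-3 mol
Let x = n(KOH), y = n(KCl).
Titrant: 1x = 7.068 × 10^-3;  mass: 56.11x + 74.55y = 0.5369
Solving, x = 7.068 × 10^-3 mol, y = 1.882 × 10^-3 mol
mass of KOH = 7.068 × 10^-3 × 56.11 = 0.3966 g
% KOH = 0.3966 / 0.5369 × 100 = 73.87 %

73.87 %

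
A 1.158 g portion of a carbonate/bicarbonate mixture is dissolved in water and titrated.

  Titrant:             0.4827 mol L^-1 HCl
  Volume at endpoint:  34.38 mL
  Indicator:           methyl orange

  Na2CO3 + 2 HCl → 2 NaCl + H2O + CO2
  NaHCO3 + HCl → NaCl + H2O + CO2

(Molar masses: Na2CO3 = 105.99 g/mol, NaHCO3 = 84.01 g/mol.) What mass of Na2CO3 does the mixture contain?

0.4035 g

n(HCl) = 0.03438 × 0.4827 = 0.01660 mol
Let x = n(Na2CO3), y = n(NaHCO3).
Titrant: 2x + 1y = 0.01660;  mass: 105.99x + 84.01y = 1.158
Solving, x = 3.807 × 10^-3 mol, y = 8.981 × 10^-3 mol
mass of Na2CO3 = 3.807 × 10^-3 × 105.99 = 0.4035 g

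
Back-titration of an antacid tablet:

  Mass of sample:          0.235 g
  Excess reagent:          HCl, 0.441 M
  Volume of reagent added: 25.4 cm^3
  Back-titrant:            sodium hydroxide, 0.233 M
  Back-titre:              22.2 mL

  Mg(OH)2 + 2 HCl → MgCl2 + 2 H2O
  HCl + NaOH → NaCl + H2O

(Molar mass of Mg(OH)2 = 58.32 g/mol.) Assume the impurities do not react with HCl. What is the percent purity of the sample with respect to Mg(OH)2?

74.8 %

n(HCl) added = 0.0254 × 0.441 = 0.0112 mol
n(NaOH) used in back-titration = 0.0222 × 0.233 = 5.17 × 10^-3 mol
n(HCl) left over = 5.17 × 10^-3 mol (1:1 ratio)
n(HCl) consumed by analyte = 0.0112 − 5.17 × 10^-3 = 6.03 × 10^-3 mol
From the 1:2 ratio, n(Mg(OH)2) = 1/2 × 6.03 × 10^-3 = 3.01 × 10^-3 mol
mass of Mg(OH)2 = 3.01 × 10^-3 × 58.32 = 0.176 g
% Mg(OH)2 = 0.176 / 0.235 × 100 = 74.8 %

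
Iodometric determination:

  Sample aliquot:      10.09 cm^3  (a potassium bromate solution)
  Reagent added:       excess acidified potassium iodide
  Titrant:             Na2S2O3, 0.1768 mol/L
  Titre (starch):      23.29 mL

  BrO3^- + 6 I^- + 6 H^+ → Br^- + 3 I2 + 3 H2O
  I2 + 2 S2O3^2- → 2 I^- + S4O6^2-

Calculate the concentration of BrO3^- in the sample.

n(S2O3^2-) = 0.02329 × 0.1768 = 4.118 × 10^-3 mol
n(I2) = n(S2O3^2-)/2 = 2.059 × 10^-3 mol
From the 1:3 ratio, n(BrO3^-) in the aliquot = 1/3 × 2.059 × 10^-3 = 6.863 × 10^-4 mol
[BrO3^-] = 6.863 × 10^-4 / 0.01009 = 0.06802 mol/L

0.06802 mol/L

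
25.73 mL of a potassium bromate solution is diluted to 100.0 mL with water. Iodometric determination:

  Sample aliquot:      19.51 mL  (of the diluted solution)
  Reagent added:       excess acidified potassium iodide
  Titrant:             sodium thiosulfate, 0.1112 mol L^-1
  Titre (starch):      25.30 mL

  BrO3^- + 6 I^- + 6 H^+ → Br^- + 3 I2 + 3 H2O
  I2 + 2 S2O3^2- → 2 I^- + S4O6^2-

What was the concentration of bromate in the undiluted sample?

0.09341 mol/L

n(S2O3^2-) = 0.02530 × 0.1112 = 2.813 × 10^-3 mol
n(I2) = n(S2O3^2-)/2 = 1.407 × 10^-3 mol
From the 1:3 ratio, n(BrO3^-) in the aliquot = 1/3 × 1.407 × 10^-3 = 4.689 × 10^-4 mol
[BrO3^-]_dilute = 4.689 × 10^-4 / 0.01951 = 0.02403 mol/L
[BrO3^-]_original = 0.02403 × 100.0/25.73 = 0.09341 mol/L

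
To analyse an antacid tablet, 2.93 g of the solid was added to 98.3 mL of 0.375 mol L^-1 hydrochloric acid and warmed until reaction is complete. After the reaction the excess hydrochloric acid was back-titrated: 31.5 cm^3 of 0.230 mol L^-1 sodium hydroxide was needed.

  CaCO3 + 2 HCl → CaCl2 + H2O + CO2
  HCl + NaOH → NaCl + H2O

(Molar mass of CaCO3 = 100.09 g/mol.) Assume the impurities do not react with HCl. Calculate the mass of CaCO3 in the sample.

n(HCl) added = 0.0983 × 0.375 = 0.0369 mol
n(NaOH) used in back-titration = 0.0315 × 0.230 = 7.24 × 10^-3 mol
n(HCl) left over = 7.24 × 10^-3 mol (1:1 ratio)
n(HCl) consumed by analyte = 0.0369 − 7.24 × 10^-3 = 0.0296 mol
From the 1:2 ratio, n(CaCO3) = 1/2 × 0.0296 = 0.0148 mol
mass of CaCO3 = 0.0148 × 100.09 = 1.48 g

1.48 g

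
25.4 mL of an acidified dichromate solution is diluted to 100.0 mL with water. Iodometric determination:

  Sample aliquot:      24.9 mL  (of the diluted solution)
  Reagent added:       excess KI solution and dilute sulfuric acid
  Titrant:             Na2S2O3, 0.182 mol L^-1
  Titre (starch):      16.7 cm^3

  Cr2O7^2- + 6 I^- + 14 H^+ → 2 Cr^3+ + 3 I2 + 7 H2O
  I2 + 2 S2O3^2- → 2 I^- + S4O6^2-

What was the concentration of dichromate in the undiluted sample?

n(S2O3^2-) = 0.0167 × 0.182 = 3.04 × 10^-3 mol
n(I2) = n(S2O3^2-)/2 = 1.52 × 10^-3 mol
From the 1:3 ratio, n(Cr2O7^2-) in the aliquot = 1/3 × 1.52 × 10^-3 = 5.07 × 10^-4 mol
[Cr2O7^2-]_dilute = 5.07 × 10^-4 / 0.0249 = 0.0203 mol/L
[Cr2O7^2-]_original = 0.0203 × 100.0/25.4 = 0.0801 mol/L

0.0801 mol/L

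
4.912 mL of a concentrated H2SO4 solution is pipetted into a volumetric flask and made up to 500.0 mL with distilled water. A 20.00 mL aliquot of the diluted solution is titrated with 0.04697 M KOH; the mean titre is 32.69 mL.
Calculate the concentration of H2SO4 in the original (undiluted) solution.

3.907 M

H2SO4 + 2 KOH → K2SO4 + 2 H2O
n(KOH) = 0.03269 × 0.04697 = 1.535 × 10^-3 mol
From the 1:2 ratio, n(H2SO4) in the aliquot = 1/2 × 1.535 × 10^-3 = 7.677 × 10^-4 mol
[H2SO4]_dilute = 7.677 × 10^-4 / 0.02000 = 0.03839 mol/L
Dilution factor = 500.0 / 4.912 = 101.8
[H2SO4]_stock = 0.03839 × 101.8 = 3.907 mol/L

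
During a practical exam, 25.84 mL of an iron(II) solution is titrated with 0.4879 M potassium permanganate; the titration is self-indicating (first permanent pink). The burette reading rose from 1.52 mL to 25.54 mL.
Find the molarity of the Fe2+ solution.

MnO4^- + 5 Fe^2+ + 8 H^+ → Mn^2+ + 5 Fe^3+ + 4 H2O
n(KMnO4) = 0.02402 L × 0.4879 mol/L = 0.01172 mol
From the 5:1 mole ratio, n(Fe2+) = 5/1 × 0.01172 = 0.05860 mol
[Fe2+] = 0.05860 mol / 0.02584 L = 2.268 mol/L

2.268 M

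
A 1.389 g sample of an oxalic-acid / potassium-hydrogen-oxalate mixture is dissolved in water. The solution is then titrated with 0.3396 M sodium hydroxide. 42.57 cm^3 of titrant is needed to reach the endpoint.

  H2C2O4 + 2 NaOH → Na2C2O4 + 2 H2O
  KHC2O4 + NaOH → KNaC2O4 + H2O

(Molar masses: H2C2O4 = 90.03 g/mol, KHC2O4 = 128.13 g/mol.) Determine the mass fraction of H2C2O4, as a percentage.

18.07 %

n(NaOH) = 0.04257 × 0.3396 = 0.01446 mol
Let x = n(H2C2O4), y = n(KHC2O4).
Titrant: 2x + 1y = 0.01446;  mass: 90.03x + 128.13y = 1.389
Solving, x = 2.787 × 10^-3 mol, y = 8.882 × 10^-3 mol
mass of H2C2O4 = 2.787 × 10^-3 × 90.03 = 0.2509 g
% H2C2O4 = 0.2509 / 1.389 × 100 = 18.07 %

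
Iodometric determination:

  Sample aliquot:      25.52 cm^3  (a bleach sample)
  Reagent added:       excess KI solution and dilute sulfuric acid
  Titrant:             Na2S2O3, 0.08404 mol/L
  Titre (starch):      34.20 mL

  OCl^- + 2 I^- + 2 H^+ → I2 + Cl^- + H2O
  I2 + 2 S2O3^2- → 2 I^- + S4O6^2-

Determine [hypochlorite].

0.05631 mol/L

n(S2O3^2-) = 0.03420 × 0.08404 = 2.874 × 10^-3 mol
n(I2) = n(S2O3^2-)/2 = 1.437 × 10^-3 mol
n(OCl^-) in the aliquot = 1.437 × 10^-3 mol (1:1 ratio)
[OCl^-] = 1.437 × 10^-3 / 0.02552 = 0.05631 mol/L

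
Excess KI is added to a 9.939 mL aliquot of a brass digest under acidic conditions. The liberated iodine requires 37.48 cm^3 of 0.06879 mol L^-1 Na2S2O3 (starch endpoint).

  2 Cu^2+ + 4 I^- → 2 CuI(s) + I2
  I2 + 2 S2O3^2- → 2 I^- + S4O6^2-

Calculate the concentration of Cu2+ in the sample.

n(S2O3^2-) = 0.03748 × 0.06879 = 2.578 × 10^-3 mol
n(I2) = n(S2O3^2-)/2 = 1.289 × 10^-3 mol
From the 2:1 ratio, n(Cu2+) in the aliquot = 2/1 × 1.289 × 10^-3 = 2.578 × 10^-3 mol
[Cu2+] = 2.578 × 10^-3 / 0.009939 = 0.2594 mol/L

0.2594 mol/L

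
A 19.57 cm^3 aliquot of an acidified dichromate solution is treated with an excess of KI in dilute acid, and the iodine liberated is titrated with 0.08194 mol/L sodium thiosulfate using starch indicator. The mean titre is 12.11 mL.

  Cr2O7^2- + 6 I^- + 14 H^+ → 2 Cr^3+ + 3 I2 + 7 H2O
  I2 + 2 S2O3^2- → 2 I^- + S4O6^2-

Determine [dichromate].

n(S2O3^2-) = 0.01211 × 0.08194 = 9.923 × 10^-4 mol
n(I2) = n(S2O3^2-)/2 = 4.961 × 10^-4 mol
From the 1:3 ratio, n(Cr2O7^2-) in the aliquot = 1/3 × 4.961 × 10^-4 = 1.654 × 10^-4 mol
[Cr2O7^2-] = 1.654 × 10^-4 / 0.01957 = 0.008451 mol/L

0.008451 mol/L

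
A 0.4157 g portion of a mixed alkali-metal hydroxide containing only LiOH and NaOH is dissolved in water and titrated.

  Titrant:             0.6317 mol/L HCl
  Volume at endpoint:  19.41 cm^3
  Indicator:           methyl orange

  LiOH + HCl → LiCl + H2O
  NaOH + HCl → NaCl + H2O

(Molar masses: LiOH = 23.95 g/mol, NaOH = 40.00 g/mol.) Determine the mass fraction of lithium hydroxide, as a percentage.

26.83 %

n(HCl) = 0.01941 × 0.6317 = 0.01226 mol
Let x = n(LiOH), y = n(NaOH).
Titrant: 1x + 1y = 0.01226;  mass: 23.95x + 40.00y = 0.4157
Solving, x = 4.657 × 10^-3 mol, y = 7.604 × 10^-3 mol
mass of LiOH = 4.657 × 10^-3 × 23.95 = 0.1115 g
% LiOH = 0.1115 / 0.4157 × 100 = 26.83 %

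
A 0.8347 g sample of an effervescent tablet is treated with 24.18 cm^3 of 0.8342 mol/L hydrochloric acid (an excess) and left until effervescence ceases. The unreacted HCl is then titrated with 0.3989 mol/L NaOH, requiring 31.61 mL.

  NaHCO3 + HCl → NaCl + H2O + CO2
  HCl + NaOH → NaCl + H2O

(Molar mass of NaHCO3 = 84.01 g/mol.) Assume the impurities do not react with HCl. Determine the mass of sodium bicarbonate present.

n(HCl) added = 0.02418 × 0.8342 = 0.02017 mol
n(NaOH) used in back-titration = 0.03161 × 0.3989 = 0.01261 mol
n(HCl) left over = 0.01261 mol (1:1 ratio)
n(HCl) consumed by analyte = 0.02017 − 0.01261 = 7.562 × 10^-3 mol
n(NaHCO3) = 7.562 × 10^-3 mol (1:1 ratio)
mass of NaHCO3 = 7.562 × 10^-3 × 84.01 = 0.6353 g

0.6353 g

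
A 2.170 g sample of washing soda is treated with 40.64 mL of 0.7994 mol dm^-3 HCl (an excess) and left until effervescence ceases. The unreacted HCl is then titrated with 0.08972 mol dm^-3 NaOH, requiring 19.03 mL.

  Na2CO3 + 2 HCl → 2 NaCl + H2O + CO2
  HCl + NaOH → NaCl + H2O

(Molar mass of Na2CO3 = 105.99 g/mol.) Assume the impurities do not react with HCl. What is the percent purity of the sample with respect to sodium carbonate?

75.17 %

n(HCl) added = 0.04064 × 0.7994 = 0.03249 mol
n(NaOH) used in back-titration = 0.01903 × 0.08972 = 1.707 × 10^-3 mol
n(HCl) left over = 1.707 × 10^-3 mol (1:1 ratio)
n(HCl) consumed by analyte = 0.03249 − 1.707 × 10^-3 = 0.03078 mol
From the 1:2 ratio, n(Na2CO3) = 1/2 × 0.03078 = 0.01539 mol
mass of Na2CO3 = 0.01539 × 105.99 = 1.631 g
% Na2CO3 = 1.631 / 2.170 × 100 = 75.17 %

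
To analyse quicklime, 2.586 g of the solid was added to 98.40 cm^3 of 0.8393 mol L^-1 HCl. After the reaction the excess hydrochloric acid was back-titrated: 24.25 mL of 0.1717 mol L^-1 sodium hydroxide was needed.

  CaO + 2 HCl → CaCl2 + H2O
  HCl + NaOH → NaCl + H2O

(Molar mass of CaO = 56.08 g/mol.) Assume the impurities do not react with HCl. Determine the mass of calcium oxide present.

2.199 g

n(HCl) added = 0.09840 × 0.8393 = 0.08259 mol
n(NaOH) used in back-titration = 0.02425 × 0.1717 = 4.164 × 10^-3 mol
n(HCl) left over = 4.164 × 10^-3 mol (1:1 ratio)
n(HCl) consumed by analyte = 0.08259 − 4.164 × 10^-3 = 0.07842 mol
From the 1:2 ratio, n(CaO) = 1/2 × 0.07842 = 0.03921 mol
mass of CaO = 0.03921 × 56.08 = 2.199 g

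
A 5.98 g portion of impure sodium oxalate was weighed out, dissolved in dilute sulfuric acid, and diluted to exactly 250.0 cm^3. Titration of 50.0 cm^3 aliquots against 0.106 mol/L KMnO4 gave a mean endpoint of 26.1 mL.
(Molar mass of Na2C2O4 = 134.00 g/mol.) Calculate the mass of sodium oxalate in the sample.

4.63 g

2 MnO4^- + 5 C2O4^2- + 16 H^+ → 2 Mn^2+ + 10 CO2 + 8 H2O
n(KMnO4) per titration = 0.0261 × 0.106 = 2.77 × 10^-3 mol
From the 5:2 ratio, n(Na2C2O4) in each aliquot = 5/2 × 2.77 × 10^-3 = 6.92 × 10^-3 mol
n(Na2C2O4) in the whole flask = 6.92 × 10^-3 × 250.0/50.0 = 0.0346 mol
mass of Na2C2O4 = 0.0346 × 134.00 = 4.63 g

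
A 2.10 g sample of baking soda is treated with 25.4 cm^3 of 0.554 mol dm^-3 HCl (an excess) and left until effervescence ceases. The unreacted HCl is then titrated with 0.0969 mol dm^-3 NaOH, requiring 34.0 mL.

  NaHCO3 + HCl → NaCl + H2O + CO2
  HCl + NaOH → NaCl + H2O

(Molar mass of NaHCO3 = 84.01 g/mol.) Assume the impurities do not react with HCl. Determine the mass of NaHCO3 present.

0.905 g

n(HCl) added = 0.0254 × 0.554 = 0.0141 mol
n(NaOH) used in back-titration = 0.0340 × 0.0969 = 3.29 × 10^-3 mol
n(HCl) left over = 3.29 × 10^-3 mol (1:1 ratio)
n(HCl) consumed by analyte = 0.0141 − 3.29 × 10^-3 = 0.0108 mol
n(NaHCO3) = 0.0108 mol (1:1 ratio)
mass of NaHCO3 = 0.0108 × 84.01 = 0.905 g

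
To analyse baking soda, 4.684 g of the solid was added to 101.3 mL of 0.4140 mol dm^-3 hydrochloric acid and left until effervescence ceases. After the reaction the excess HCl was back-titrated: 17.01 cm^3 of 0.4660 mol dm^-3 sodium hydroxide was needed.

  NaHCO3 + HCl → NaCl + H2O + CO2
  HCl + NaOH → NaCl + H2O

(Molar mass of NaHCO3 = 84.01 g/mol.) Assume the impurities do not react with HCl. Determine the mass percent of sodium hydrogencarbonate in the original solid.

61.00 %

n(HCl) added = 0.1013 × 0.4140 = 0.04194 mol
n(NaOH) used in back-titration = 0.01701 × 0.4660 = 7.927 × 10^-3 mol
n(HCl) left over = 7.927 × 10^-3 mol (1:1 ratio)
n(HCl) consumed by analyte = 0.04194 − 7.927 × 10^-3 = 0.03401 mol
n(NaHCO3) = 0.03401 mol (1:1 ratio)
mass of NaHCO3 = 0.03401 × 84.01 = 2.857 g
% NaHCO3 = 2.857 / 4.684 × 100 = 61.00 %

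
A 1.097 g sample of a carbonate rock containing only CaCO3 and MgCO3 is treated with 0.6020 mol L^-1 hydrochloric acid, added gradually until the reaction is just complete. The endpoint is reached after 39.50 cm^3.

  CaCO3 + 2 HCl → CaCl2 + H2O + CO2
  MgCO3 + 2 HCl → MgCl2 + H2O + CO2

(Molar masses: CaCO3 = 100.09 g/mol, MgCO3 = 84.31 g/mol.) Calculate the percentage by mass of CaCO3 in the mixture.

n(HCl) = 0.03950 × 0.6020 = 0.02378 mol
Let x = n(CaCO3), y = n(MgCO3).
Titrant: 2x + 2y = 0.02378;  mass: 100.09x + 84.31y = 1.097
Solving, x = 5.995 × 10^-3 mol, y = 5.895 × 10^-3 mol
mass of CaCO3 = 5.995 × 10^-3 × 100.09 = 0.6000 g
% CaCO3 = 0.6000 / 1.097 × 100 = 54.70 %

54.70 %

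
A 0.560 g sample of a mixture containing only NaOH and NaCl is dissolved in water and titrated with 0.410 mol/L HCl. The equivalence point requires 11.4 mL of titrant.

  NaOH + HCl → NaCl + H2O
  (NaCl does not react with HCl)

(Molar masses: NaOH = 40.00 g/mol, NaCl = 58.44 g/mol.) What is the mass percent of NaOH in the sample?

33.4 %

n(HCl) = 0.0114 × 0.410 = 4.67 × 10^-3 mol
Let x = n(NaOH), y = n(NaCl).
Titrant: 1x = 4.67 × 10^-3;  mass: 40.00x + 58.44y = 0.560
Solving, x = 4.67 × 10^-3 mol, y = 6.38 × 10^-3 mol
mass of NaOH = 4.67 × 10^-3 × 40.00 = 0.187 g
% NaOH = 0.187 / 0.560 × 100 = 33.4 %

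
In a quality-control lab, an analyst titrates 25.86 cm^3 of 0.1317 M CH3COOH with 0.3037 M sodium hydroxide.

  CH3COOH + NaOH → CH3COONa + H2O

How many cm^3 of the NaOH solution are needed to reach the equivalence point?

11.21 mL

n(CH3COOH) = 0.02586 L × 0.1317 mol/L = 3.406 × 10^-3 mol
n(NaOH) = 3.406 × 10^-3 mol (1:1 stoichiometry)
V(NaOH) = 3.406 × 10^-3 mol / 0.3037 mol/L = 0.01121 L = 11.21 mL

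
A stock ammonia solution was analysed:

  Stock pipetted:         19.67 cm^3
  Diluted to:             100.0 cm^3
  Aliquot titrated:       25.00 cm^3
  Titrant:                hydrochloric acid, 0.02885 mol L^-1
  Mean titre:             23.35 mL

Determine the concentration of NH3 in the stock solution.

0.1370 mol/L

NH3 + HCl → NH4Cl
n(HCl) = 0.02335 × 0.02885 = 6.736 × 10^-4 mol
n(NH3) in the aliquot = 6.736 × 10^-4 mol (1:1 ratio)
[NH3]_dilute = 6.736 × 10^-4 / 0.02500 = 0.02695 mol/L
Dilution factor = 100.0 / 19.67 = 5.084
[NH3]_stock = 0.02695 × 5.084 = 0.1370 mol/L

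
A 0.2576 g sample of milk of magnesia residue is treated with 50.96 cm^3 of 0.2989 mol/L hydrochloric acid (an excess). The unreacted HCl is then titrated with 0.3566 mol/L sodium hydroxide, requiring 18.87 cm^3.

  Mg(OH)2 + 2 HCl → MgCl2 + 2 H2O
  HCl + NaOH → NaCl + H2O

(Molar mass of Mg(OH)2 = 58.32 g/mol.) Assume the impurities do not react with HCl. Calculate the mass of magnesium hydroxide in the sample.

0.2479 g

n(HCl) added = 0.05096 × 0.2989 = 0.01523 mol
n(NaOH) used in back-titration = 0.01887 × 0.3566 = 6.729 × 10^-3 mol
n(HCl) left over = 6.729 × 10^-3 mol (1:1 ratio)
n(HCl) consumed by analyte = 0.01523 − 6.729 × 10^-3 = 8.503 × 10^-3 mol
From the 1:2 ratio, n(Mg(OH)2) = 1/2 × 8.503 × 10^-3 = 4.251 × 10^-3 mol
mass of Mg(OH)2 = 4.251 × 10^-3 × 58.32 = 0.2479 g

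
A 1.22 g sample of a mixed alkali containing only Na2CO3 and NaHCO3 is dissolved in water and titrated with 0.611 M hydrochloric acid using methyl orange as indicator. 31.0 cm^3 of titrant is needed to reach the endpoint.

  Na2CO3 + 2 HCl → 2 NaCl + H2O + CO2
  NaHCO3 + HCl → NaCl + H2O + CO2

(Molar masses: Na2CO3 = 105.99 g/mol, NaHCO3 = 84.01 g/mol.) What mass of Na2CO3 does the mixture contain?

n(HCl) = 0.0310 × 0.611 = 0.0189 mol
Let x = n(Na2CO3), y = n(NaHCO3).
Titrant: 2x + 1y = 0.0189;  mass: 105.99x + 84.01y = 1.22
Solving, x = 5.98 × 10^-3 mol, y = 6.97 × 10^-3 mol
mass of Na2CO3 = 5.98 × 10^-3 × 105.99 = 0.634 g

0.634 g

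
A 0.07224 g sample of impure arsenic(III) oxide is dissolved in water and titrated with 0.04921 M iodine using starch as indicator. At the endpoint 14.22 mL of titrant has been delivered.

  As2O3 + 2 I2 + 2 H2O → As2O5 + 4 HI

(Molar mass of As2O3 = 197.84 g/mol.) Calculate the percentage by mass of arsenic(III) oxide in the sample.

95.82 %

n(I2) = 0.01422 L × 0.04921 mol/L = 6.998 × 10^-4 mol
From the 1:2 ratio, n(As2O3) = 1/2 × 6.998 × 10^-4 = 3.499 × 10^-4 mol
mass of As2O3 = 3.499 × 10^-4 × 197.84 g/mol = 0.06922 g
% As2O3 = 0.06922 / 0.07224 × 100 = 95.82 %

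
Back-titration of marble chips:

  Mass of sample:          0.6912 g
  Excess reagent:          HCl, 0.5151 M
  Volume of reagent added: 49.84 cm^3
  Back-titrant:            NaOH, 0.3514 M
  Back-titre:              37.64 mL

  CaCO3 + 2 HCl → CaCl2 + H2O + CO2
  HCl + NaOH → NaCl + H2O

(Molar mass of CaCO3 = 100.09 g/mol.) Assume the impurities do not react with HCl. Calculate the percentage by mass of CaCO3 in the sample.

90.11 %

n(HCl) added = 0.04984 × 0.5151 = 0.02567 mol
n(NaOH) used in back-titration = 0.03764 × 0.3514 = 0.01323 mol
n(HCl) left over = 0.01323 mol (1:1 ratio)
n(HCl) consumed by analyte = 0.02567 − 0.01323 = 0.01245 mol
From the 1:2 ratio, n(CaCO3) = 1/2 × 0.01245 = 6.223 × 10^-3 mol
mass of CaCO3 = 6.223 × 10^-3 × 100.09 = 0.6229 g
% CaCO3 = 0.6229 / 0.6912 × 100 = 90.11 %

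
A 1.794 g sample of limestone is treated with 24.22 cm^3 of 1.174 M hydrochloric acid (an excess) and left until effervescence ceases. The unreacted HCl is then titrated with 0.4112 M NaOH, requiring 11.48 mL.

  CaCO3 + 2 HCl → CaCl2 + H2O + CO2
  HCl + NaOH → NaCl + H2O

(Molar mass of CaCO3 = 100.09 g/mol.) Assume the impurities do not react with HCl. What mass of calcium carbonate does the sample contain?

n(HCl) added = 0.02422 × 1.174 = 0.02843 mol
n(NaOH) used in back-titration = 0.01148 × 0.4112 = 4.721 × 10^-3 mol
n(HCl) left over = 4.721 × 10^-3 mol (1:1 ratio)
n(HCl) consumed by analyte = 0.02843 − 4.721 × 10^-3 = 0.02371 mol
From the 1:2 ratio, n(CaCO3) = 1/2 × 0.02371 = 0.01186 mol
mass of CaCO3 = 0.01186 × 100.09 = 1.187 g

1.187 g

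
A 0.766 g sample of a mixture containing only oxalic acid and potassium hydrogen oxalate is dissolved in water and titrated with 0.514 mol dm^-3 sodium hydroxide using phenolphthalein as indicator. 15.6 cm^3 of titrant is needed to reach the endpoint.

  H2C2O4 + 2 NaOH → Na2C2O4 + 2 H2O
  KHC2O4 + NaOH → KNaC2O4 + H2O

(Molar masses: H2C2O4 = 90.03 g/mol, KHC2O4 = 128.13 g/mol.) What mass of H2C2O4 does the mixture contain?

0.142 g

n(NaOH) = 0.0156 × 0.514 = 8.02 × 10^-3 mol
Let x = n(H2C2O4), y = n(KHC2O4).
Titrant: 2x + 1y = 8.02 × 10^-3;  mass: 90.03x + 128.13y = 0.766
Solving, x = 1.57 × 10^-3 mol, y = 4.87 × 10^-3 mol
mass of H2C2O4 = 1.57 × 10^-3 × 90.03 = 0.142 g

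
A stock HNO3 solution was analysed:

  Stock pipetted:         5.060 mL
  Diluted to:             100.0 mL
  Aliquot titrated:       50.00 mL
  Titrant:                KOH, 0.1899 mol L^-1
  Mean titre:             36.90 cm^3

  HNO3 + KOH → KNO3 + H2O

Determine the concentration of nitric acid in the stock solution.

2.770 mol/L

n(KOH) = 0.03690 × 0.1899 = 7.007 × 10^-3 mol
n(HNO3) in the aliquot = 7.007 × 10^-3 mol (1:1 ratio)
[HNO3]_dilute = 7.007 × 10^-3 / 0.05000 = 0.1401 mol/L
Dilution factor = 100.0 / 5.060 = 19.76
[HNO3]_stock = 0.1401 × 19.76 = 2.770 mol/L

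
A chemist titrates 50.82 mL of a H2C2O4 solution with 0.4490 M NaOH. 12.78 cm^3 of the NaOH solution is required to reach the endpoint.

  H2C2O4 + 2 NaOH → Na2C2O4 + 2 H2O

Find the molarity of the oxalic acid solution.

n(NaOH) = 0.01278 L × 0.4490 mol/L = 5.738 × 10^-3 mol
From the 1:2 mole ratio, n(H2C2O4) = 1/2 × 5.738 × 10^-3 = 2.869 × 10^-3 mol
[H2C2O4] = 2.869 × 10^-3 mol / 0.05082 L = 0.05646 mol/L

0.05646 M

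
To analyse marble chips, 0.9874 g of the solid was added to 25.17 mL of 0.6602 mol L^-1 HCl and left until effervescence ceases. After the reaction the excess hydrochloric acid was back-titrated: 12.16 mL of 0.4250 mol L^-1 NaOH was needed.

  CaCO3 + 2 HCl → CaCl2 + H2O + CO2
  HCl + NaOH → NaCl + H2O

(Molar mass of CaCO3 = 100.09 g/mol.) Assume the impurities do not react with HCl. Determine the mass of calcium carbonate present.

0.5730 g

n(HCl) added = 0.02517 × 0.6602 = 0.01662 mol
n(NaOH) used in back-titration = 0.01216 × 0.4250 = 5.168 × 10^-3 mol
n(HCl) left over = 5.168 × 10^-3 mol (1:1 ratio)
n(HCl) consumed by analyte = 0.01662 − 5.168 × 10^-3 = 0.01145 mol
From the 1:2 ratio, n(CaCO3) = 1/2 × 0.01145 = 5.725 × 10^-3 mol
mass of CaCO3 = 5.725 × 10^-3 × 100.09 = 0.5730 g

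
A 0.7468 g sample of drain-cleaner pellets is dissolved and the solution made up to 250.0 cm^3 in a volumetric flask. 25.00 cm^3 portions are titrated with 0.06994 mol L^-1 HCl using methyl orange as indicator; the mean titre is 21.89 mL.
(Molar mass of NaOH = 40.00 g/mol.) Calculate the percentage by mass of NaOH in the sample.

NaOH + HCl → NaCl + H2O
n(HCl) per titration = 0.02189 × 0.06994 = 1.531 × 10^-3 mol
n(NaOH) in each aliquot = 1.531 × 10^-3 mol (1:1 ratio)
n(NaOH) in the whole flask = 1.531 × 10^-3 × 250.0/25.00 = 0.01531 mol
mass of NaOH = 0.01531 × 40.00 = 0.6124 g
% NaOH = 0.6124 / 0.7468 × 100 = 82.00 %

82.00 %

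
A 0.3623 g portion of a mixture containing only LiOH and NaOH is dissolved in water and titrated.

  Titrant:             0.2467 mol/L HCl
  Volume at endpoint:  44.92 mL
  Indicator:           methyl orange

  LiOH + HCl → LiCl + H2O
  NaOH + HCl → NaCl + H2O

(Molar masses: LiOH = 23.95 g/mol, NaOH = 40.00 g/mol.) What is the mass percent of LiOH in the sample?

33.35 %

n(HCl) = 0.04492 × 0.2467 = 0.01108 mol
Let x = n(LiOH), y = n(NaOH).
Titrant: 1x + 1y = 0.01108;  mass: 23.95x + 40.00y = 0.3623
Solving, x = 5.045 × 10^-3 mol, y = 6.037 × 10^-3 mol
mass of LiOH = 5.045 × 10^-3 × 23.95 = 0.1208 g
% LiOH = 0.1208 / 0.3623 × 100 = 33.35 %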